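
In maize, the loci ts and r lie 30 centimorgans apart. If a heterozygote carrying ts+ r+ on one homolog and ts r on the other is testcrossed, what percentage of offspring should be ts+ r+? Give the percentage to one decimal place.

A map distance of 30 centimorgans corresponds to a recombination frequency of 0.300.
The F1 is ts+ r+ / ts r, so ts+ r+ is a parental gamete class with expected frequency (1 − r)/2 = 0.700/2 = 0.3500.
That is 0.3500 = 35.0% of the progeny.

35.0%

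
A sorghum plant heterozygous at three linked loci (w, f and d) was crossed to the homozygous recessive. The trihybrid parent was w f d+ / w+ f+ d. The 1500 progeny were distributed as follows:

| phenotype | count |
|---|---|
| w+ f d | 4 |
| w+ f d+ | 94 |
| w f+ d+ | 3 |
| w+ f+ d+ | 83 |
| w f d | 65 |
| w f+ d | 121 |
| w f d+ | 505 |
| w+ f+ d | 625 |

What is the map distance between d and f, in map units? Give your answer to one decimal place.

10.3 map units

The two rarest classes, w f+ d+ and w+ f d, are the double crossovers. Comparing them with the parentals, only the f allele has switched, so f is the middle locus and the order is d – f – w.
Crossovers in the d–f interval produce the single-crossover classes w f d and w+ f+ d+ (65 + 83 = 148) plus the double crossovers (7).
RF(d–f) = (148 + 7) / 1500 = 155/1500 = 0.1033 → 10.3 map units.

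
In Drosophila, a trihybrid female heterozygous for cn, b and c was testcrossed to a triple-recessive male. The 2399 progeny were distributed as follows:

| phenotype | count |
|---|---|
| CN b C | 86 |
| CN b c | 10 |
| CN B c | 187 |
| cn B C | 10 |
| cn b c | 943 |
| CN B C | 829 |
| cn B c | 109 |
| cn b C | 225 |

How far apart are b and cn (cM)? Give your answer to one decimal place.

9.0 cM

The two most frequent reciprocal classes, cn b c and CN B C, are the parental types, so the F1 was cn b c / CN B C.
The two rarest classes, CN b c and cn B C, are the double crossovers. Comparing them with the parentals, only the cn allele has switched, so cn is the middle locus and the order is c – cn – b.
Crossovers in the cn–b interval produce the single-crossover classes cn B c and CN b C (109 + 86 = 195) plus the double crossovers (20).
RF(cn–b) = (195 + 20) / 2399 = 215/2399 = 0.0896 → 9.0 cM.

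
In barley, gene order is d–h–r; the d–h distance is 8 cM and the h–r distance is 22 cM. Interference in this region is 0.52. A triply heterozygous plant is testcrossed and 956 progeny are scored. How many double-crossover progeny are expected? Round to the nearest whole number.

Map distances give recombination frequencies of 0.080 and 0.220 for the two intervals.
With interference 0.52 (so coincidence = 0.48), expected double-crossover frequency = 0.080 × 0.220 × 0.48 = 0.00845.
Expected number = 0.00845 × 956 = 8.08 ≈ 8.

8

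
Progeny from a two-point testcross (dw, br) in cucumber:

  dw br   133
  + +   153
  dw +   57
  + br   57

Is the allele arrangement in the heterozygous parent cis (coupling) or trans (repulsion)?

The two most frequent classes are + + (153) and dw br (133); these are the parental (non-recombinant) types.
So the F1 carried + + on one chromosome and dw br on the other — the recessive alleles are on the same chromosome (cis / coupling).

cis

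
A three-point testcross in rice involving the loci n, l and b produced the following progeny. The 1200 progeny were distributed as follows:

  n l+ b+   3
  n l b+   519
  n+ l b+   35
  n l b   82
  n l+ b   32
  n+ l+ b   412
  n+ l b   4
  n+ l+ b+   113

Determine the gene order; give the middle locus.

The two most frequent reciprocal classes, n l b+ and n+ l+ b, are the parental types, so the F1 was n l b+ / n+ l+ b.
The two rarest classes, n l+ b+ and n+ l b, are the double crossovers. Comparing them with the parentals, only the l allele has switched, so l is the middle locus and the order is b – l – n.

l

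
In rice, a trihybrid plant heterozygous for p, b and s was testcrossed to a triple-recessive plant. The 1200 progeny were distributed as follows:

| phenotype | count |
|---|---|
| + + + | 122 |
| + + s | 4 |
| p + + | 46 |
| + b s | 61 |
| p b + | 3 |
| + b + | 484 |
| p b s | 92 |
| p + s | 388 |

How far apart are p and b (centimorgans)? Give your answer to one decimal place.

The two most frequent reciprocal classes, + b + and p + s, are the parental types, so the F1 was + b + / p + s.
The two rarest classes, p b + and + + s, are the double crossovers. Comparing them with the parentals, only the p allele has switched, so p is the middle locus and the order is b – p – s.
Crossovers in the b–p interval produce the single-crossover classes + + + and p b s (122 + 92 = 214) plus the double crossovers (7).
RF(b–p) = (214 + 7) / 1200 = 221/1200 = 0.1842 → 18.4 centimorgans.

18.4 centimorgans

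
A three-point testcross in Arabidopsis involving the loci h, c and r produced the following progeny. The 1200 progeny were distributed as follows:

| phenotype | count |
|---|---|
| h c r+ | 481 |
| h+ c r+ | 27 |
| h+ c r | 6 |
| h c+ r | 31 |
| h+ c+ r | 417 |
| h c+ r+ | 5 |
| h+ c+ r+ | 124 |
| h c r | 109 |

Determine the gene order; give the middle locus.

c

The two most frequent reciprocal classes, h+ c+ r and h c r+, are the parental types, so the F1 was h+ c+ r / h c r+.
The two rarest classes, h+ c r and h c+ r+, are the double crossovers. Comparing them with the parentals, only the c allele has switched, so c is the middle locus and the order is r – c – h.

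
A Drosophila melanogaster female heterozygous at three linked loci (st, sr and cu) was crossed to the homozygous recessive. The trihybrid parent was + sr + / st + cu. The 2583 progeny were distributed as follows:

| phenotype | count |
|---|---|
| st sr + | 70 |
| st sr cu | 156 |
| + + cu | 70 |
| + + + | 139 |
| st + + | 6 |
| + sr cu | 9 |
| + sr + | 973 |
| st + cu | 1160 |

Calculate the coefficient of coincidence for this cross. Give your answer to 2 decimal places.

The two rarest classes, + sr cu and st + +, are the double crossovers. Comparing them with the parentals, only the cu allele has switched, so cu is the middle locus and the order is sr – cu – st.
sr–cu: (295 + 15)/2583 = 0.1200; cu–st: (140 + 15)/2583 = 0.0600.
Expected DCO frequency = 0.1200 × 0.0600 ≈ 0.00720; observed = 15/2583 ≈ 0.00581.
Coefficient of coincidence = 0.00581/0.00720 ≈ 0.81.

0.81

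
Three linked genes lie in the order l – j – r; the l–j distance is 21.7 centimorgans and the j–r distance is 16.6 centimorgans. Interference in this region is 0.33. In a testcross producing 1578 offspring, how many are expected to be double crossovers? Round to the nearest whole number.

Map distances give recombination frequencies of 0.217 and 0.166 for the two intervals.
With interference 0.33 (so coincidence = 0.67), expected double-crossover frequency = 0.217 × 0.166 × 0.67 = 0.02413.
Expected number = 0.02413 × 1578 = 38.08 ≈ 38.

38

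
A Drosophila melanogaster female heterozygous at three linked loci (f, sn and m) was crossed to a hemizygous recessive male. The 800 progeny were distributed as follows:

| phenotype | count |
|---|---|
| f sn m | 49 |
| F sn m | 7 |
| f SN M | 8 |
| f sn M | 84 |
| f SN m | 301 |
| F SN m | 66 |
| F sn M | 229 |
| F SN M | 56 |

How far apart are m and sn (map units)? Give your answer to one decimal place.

15.0 map units

The two most frequent reciprocal classes, f SN m and F sn M, are the parental types, so the F1 was f SN m / F sn M.
The two rarest classes, f SN M and F sn m, are the double crossovers. Comparing them with the parentals, only the m allele has switched, so m is the middle locus and the order is f – m – sn.
Crossovers in the m–sn interval produce the single-crossover classes f sn m and F SN M (49 + 56 = 105) plus the double crossovers (15).
RF(m–sn) = (105 + 15) / 800 = 120/800 = 0.1500 → 15.0 map units.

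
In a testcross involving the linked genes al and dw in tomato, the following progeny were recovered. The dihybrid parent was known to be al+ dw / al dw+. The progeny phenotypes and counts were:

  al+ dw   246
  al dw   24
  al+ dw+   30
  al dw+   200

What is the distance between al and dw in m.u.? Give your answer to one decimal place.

10.8 m.u.

The recombinant classes are al+ dw+ and al dw: 30 + 24 = 54.
Recombination frequency = 54/500 = 0.1080 ≈ 10.8%, i.e. 10.8 m.u.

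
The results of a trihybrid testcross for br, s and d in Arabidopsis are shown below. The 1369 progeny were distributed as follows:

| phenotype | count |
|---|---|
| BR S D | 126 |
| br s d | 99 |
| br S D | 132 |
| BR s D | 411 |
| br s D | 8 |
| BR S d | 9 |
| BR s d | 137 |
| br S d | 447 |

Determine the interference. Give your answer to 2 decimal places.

The two most frequent reciprocal classes, BR s D and br S d, are the parental types, so the F1 was BR s D / br S d.
The two rarest classes, br s D and BR S d, are the double crossovers. Comparing them with the parentals, only the br allele has switched, so br is the middle locus and the order is s – br – d.
s–br: (225 + 17)/1369 = 0.1768; br–d: (269 + 17)/1369 = 0.2089.
Expected DCO frequency = 0.1768 × 0.2089 ≈ 0.03693; observed = 17/1369 ≈ 0.01242.
Coefficient of coincidence = 0.01242/0.03693 ≈ 0.34; interference = 1 − 0.34 = 0.66.

0.66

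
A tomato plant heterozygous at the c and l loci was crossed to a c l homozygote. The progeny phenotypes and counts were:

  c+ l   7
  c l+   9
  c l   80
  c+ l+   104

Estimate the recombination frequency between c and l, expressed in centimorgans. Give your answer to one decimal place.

The two most frequent classes, c+ l+ (104) and c l (80), are the parental types, so the F1 was c+ l+ / c l.
The recombinant classes are c+ l and c l+: 7 + 9 = 16.
Recombination frequency = 16/200 = 0.0800 ≈ 8.0%, i.e. 8.0 centimorgans.

8.0 centimorgans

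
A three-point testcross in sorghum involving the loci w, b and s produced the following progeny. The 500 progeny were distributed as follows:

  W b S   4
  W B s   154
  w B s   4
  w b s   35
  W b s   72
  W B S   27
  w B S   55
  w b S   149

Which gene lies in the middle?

The two most frequent reciprocal classes, w b S and W B s, are the parental types, so the F1 was w b S / W B s.
The two rarest classes, W b S and w B s, are the double crossovers. Comparing them with the parentals, only the w allele has switched, so w is the middle locus and the order is s – w – b.

w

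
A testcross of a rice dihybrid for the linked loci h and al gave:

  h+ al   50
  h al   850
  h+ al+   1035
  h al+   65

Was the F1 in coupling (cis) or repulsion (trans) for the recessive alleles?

cis

The two most frequent classes are h+ al+ (1035) and h al (850); these are the parental (non-recombinant) types.
So the F1 carried h+ al+ on one chromosome and h al on the other — the recessive alleles are on the same chromosome (cis / coupling).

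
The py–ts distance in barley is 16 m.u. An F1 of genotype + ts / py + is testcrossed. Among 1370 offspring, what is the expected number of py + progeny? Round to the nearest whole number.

575

A map distance of 16 m.u. corresponds to a recombination frequency of 0.160.
The F1 is + ts / py +, so py + is a parental gamete class with expected frequency (1 − r)/2 = 0.840/2 = 0.4200.
Expected number = 0.4200 × 1370 = 575.40 ≈ 575.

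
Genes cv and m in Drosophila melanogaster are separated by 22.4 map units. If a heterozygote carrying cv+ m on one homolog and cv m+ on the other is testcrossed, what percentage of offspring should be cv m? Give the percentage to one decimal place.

11.2%

A map distance of 22.4 map units corresponds to a recombination frequency of 0.224.
The F1 is cv+ m / cv m+, so cv m is a recombinant gamete class with expected frequency r/2 = 0.224/2 = 0.1120.
That is 0.1120 = 11.2% of the progeny.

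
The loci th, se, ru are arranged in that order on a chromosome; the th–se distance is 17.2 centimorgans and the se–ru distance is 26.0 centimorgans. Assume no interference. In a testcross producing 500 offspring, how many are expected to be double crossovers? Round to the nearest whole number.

Map distances give recombination frequencies of 0.172 and 0.260 for the two intervals.
With no interference, expected double-crossover frequency = 0.172 × 0.260 = 0.04472.
Expected number = 0.04472 × 500 = 22.36 ≈ 22.

22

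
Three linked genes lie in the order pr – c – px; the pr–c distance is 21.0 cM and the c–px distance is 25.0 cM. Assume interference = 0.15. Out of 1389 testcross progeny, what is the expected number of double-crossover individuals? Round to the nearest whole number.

62

Map distances give recombination frequencies of 0.210 and 0.250 for the two intervals.
With interference 0.15 (so coincidence = 0.85), expected double-crossover frequency = 0.210 × 0.250 × 0.85 = 0.04462.
Expected number = 0.04462 × 1389 = 61.98 ≈ 62.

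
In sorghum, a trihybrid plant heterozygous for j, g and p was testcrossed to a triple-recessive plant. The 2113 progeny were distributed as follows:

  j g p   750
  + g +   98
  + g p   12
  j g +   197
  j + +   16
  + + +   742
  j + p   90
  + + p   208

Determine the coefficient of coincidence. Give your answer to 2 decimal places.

0.63

The two most frequent reciprocal classes, j g p and + + +, are the parental types, so the F1 was j g p / + + +.
The two rarest classes, + g p and j + +, are the double crossovers. Comparing them with the parentals, only the j allele has switched, so j is the middle locus and the order is g – j – p.
g–j: (188 + 28)/2113 = 0.1022; j–p: (405 + 28)/2113 = 0.2049.
Expected DCO frequency = 0.1022 × 0.2049 ≈ 0.02094; observed = 28/2113 ≈ 0.01325.
Coefficient of coincidence = 0.01325/0.02094 ≈ 0.63.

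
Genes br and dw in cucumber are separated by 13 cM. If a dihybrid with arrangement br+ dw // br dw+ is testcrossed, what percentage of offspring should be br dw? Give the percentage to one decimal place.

A map distance of 13 cM corresponds to a recombination frequency of 0.130.
The F1 is br+ dw / br dw+, so br dw is a recombinant gamete class with expected frequency r/2 = 0.130/2 = 0.0650.
That is 0.0650 = 6.5% of the progeny.

6.5%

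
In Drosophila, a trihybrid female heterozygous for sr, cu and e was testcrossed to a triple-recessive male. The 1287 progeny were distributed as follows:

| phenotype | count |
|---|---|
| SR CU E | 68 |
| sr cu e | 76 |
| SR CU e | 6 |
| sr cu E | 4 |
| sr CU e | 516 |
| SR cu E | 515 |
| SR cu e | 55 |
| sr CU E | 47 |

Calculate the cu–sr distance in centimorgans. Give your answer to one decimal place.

12.0 centimorgans

The two most frequent reciprocal classes, SR cu E and sr CU e, are the parental types, so the F1 was SR cu E / sr CU e.
The two rarest classes, sr cu E and SR CU e, are the double crossovers. Comparing them with the parentals, only the sr allele has switched, so sr is the middle locus and the order is cu – sr – e.
Crossovers in the cu–sr interval produce the single-crossover classes SR CU E and sr cu e (68 + 76 = 144) plus the double crossovers (10).
RF(cu–sr) = (144 + 10) / 1287 = 154/1287 = 0.1197 → 12.0 centimorgans.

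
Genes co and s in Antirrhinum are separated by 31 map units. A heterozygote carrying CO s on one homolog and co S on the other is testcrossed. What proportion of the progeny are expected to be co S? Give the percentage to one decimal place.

34.5%

A map distance of 31 map units corresponds to a recombination frequency of 0.310.
The F1 is CO s / co S, so co S is a parental gamete class with expected frequency (1 − r)/2 = 0.690/2 = 0.3450.
That is 0.3450 = 34.5% of the progeny.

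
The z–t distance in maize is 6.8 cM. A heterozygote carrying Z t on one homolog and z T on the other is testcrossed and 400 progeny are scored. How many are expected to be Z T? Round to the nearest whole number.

A map distance of 6.8 cM corresponds to a recombination frequency of 0.068.
The F1 is Z t / z T, so Z T is a recombinant gamete class with expected frequency r/2 = 0.068/2 = 0.0340.
Expected number = 0.0340 × 400 = 13.60 ≈ 14.

14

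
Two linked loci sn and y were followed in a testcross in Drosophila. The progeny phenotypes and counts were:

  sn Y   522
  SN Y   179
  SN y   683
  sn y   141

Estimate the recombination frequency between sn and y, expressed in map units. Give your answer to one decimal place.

21.0 map units

The two most frequent classes, SN y (683) and sn Y (522), are the parental types, so the F1 was SN y / sn Y.
The recombinant classes are SN Y and sn y: 179 + 141 = 320.
Recombination frequency = 320/1525 = 0.2098 ≈ 21.0%, i.e. 21.0 map units.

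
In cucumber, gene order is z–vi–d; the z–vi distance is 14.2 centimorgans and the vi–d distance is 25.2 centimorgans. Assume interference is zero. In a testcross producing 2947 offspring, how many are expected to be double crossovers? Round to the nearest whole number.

105

Map distances give recombination frequencies of 0.142 and 0.252 for the two intervals.
With no interference, expected double-crossover frequency = 0.142 × 0.252 = 0.03578.
Expected number = 0.03578 × 2947 = 105.46 ≈ 105.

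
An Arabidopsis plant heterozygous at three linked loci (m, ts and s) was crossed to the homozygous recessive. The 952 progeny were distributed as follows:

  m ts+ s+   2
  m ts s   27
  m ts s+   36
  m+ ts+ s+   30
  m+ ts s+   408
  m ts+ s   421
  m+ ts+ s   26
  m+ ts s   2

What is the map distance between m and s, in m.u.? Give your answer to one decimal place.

The two most frequent reciprocal classes, m ts+ s and m+ ts s+, are the parental types, so the F1 was m ts+ s / m+ ts s+.
The two rarest classes, m ts+ s+ and m+ ts s, are the double crossovers. Comparing them with the parentals, only the s allele has switched, so s is the middle locus and the order is m – s – ts.
Crossovers in the m–s interval produce the single-crossover classes m+ ts+ s and m ts s+ (26 + 36 = 62) plus the double crossovers (4).
RF(m–s) = (62 + 4) / 952 = 66/952 = 0.0693 → 6.9 m.u.

6.9 m.u.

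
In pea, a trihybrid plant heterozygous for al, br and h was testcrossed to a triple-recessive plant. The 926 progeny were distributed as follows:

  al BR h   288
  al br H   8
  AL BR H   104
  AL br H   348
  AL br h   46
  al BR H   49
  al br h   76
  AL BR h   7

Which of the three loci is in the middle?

The two most frequent reciprocal classes, AL br H and al BR h, are the parental types, so the F1 was AL br H / al BR h.
The two rarest classes, al br H and AL BR h, are the double crossovers. Comparing them with the parentals, only the al allele has switched, so al is the middle locus and the order is h – al – br.

al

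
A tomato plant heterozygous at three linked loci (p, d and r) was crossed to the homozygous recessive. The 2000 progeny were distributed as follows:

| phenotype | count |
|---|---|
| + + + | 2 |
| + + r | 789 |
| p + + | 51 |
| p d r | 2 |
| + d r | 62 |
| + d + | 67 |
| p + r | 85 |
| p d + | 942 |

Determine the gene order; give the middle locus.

The two most frequent reciprocal classes, + + r and p d +, are the parental types, so the F1 was + + r / p d +.
The two rarest classes, + + + and p d r, are the double crossovers. Comparing them with the parentals, only the r allele has switched, so r is the middle locus and the order is p – r – d.

r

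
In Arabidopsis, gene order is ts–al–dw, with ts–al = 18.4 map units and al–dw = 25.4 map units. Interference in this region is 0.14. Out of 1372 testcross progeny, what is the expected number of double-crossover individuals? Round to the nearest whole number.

Map distances give recombination frequencies of 0.184 and 0.254 for the two intervals.
With interference 0.14 (so coincidence = 0.86), expected double-crossover frequency = 0.184 × 0.254 × 0.86 = 0.04019.
Expected number = 0.04019 × 1372 = 55.14 ≈ 55.

55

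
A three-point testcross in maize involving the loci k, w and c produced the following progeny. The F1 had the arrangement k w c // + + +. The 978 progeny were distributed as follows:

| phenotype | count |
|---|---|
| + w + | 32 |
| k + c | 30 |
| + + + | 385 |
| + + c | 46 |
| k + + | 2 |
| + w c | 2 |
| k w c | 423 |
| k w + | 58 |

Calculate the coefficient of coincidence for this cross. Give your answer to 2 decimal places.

The two rarest classes, + w c and k + +, are the double crossovers. Comparing them with the parentals, only the k allele has switched, so k is the middle locus and the order is c – k – w.
c–k: (104 + 4)/978 = 0.1104; k–w: (62 + 4)/978 = 0.0675.
Expected DCO frequency = 0.1104 × 0.0675 ≈ 0.00745; observed = 4/978 ≈ 0.00409.
Coefficient of coincidence = 0.00409/0.00745 ≈ 0.55.

0.55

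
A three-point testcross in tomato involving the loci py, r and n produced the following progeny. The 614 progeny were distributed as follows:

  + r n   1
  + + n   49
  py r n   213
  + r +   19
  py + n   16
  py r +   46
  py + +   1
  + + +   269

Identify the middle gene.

The two most frequent reciprocal classes, + + + and py r n, are the parental types, so the F1 was + + + / py r n.
The two rarest classes, py + + and + r n, are the double crossovers. Comparing them with the parentals, only the py allele has switched, so py is the middle locus and the order is n – py – r.

py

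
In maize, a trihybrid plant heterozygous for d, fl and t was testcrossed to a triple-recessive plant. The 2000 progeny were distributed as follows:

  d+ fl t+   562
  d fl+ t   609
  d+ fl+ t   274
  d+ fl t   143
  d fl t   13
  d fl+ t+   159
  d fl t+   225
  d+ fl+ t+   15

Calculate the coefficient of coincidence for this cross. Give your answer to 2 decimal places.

The two most frequent reciprocal classes, d+ fl t+ and d fl+ t, are the parental types, so the F1 was d+ fl t+ / d fl+ t.
The two rarest classes, d+ fl+ t+ and d fl t, are the double crossovers. Comparing them with the parentals, only the fl allele has switched, so fl is the middle locus and the order is t – fl – d.
t–fl: (302 + 28)/2000 = 0.1650; fl–d: (499 + 28)/2000 = 0.2635.
Expected DCO frequency = 0.1650 × 0.2635 ≈ 0.04348; observed = 28/2000 ≈ 0.01400.
Coefficient of coincidence = 0.01400/0.04348 ≈ 0.32.

0.32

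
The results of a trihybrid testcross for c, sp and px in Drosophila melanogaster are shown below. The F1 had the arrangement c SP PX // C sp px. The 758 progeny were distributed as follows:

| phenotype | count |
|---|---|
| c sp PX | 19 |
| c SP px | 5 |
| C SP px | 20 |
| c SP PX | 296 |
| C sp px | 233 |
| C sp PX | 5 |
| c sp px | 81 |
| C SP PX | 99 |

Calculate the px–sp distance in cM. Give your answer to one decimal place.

The two rarest classes, c SP px and C sp PX, are the double crossovers. Comparing them with the parentals, only the px allele has switched, so px is the middle locus and the order is c – px – sp.
Crossovers in the px–sp interval produce the single-crossover classes c sp PX and C SP px (19 + 20 = 39) plus the double crossovers (10).
RF(px–sp) = (39 + 10) / 758 = 49/758 = 0.0646 → 6.5 cM.

6.5 cM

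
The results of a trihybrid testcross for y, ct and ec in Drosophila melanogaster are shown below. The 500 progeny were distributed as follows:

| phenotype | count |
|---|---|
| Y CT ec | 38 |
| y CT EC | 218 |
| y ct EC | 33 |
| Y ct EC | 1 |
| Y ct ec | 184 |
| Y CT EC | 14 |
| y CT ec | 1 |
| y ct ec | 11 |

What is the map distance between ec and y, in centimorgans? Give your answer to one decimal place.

5.4 centimorgans

The two most frequent reciprocal classes, Y ct ec and y CT EC, are the parental types, so the F1 was Y ct ec / y CT EC.
The two rarest classes, Y ct EC and y CT ec, are the double crossovers. Comparing them with the parentals, only the ec allele has switched, so ec is the middle locus and the order is y – ec – ct.
Crossovers in the y–ec interval produce the single-crossover classes y ct ec and Y CT EC (11 + 14 = 25) plus the double crossovers (2).
RF(y–ec) = (25 + 2) / 500 = 27/500 = 0.0540 → 5.4 centimorgans.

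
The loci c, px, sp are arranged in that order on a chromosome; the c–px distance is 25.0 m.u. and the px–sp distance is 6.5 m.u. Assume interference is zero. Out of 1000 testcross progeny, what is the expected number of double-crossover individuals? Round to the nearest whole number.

Map distances give recombination frequencies of 0.250 and 0.065 for the two intervals.
With no interference, expected double-crossover frequency = 0.250 × 0.065 = 0.01625.
Expected number = 0.01625 × 1000 = 16.25 ≈ 16.

16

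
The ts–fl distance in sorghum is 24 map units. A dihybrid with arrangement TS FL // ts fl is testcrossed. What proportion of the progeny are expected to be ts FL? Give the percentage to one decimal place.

12.0%

A map distance of 24 map units corresponds to a recombination frequency of 0.240.
The F1 is TS FL / ts fl, so ts FL is a recombinant gamete class with expected frequency r/2 = 0.240/2 = 0.1200.
That is 0.1200 = 12.0% of the progeny.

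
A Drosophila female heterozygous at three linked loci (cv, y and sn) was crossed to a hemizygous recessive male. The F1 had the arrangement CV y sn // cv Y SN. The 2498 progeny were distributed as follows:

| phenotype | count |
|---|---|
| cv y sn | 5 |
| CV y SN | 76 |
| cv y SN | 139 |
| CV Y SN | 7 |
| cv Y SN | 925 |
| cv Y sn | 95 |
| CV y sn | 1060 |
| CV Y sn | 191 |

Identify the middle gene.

cv

The two rarest classes, cv y sn and CV Y SN, are the double crossovers. Comparing them with the parentals, only the cv allele has switched, so cv is the middle locus and the order is y – cv – sn.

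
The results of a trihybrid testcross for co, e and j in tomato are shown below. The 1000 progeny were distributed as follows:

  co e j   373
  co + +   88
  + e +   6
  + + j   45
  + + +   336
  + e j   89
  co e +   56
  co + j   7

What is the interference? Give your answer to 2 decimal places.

The two most frequent reciprocal classes, + + + and co e j, are the parental types, so the F1 was + + + / co e j.
The two rarest classes, + e + and co + j, are the double crossovers. Comparing them with the parentals, only the e allele has switched, so e is the middle locus and the order is co – e – j.
co–e: (177 + 13)/1000 = 0.1900; e–j: (101 + 13)/1000 = 0.1140.
Expected DCO frequency = 0.1900 × 0.1140 ≈ 0.02166; observed = 13/1000 ≈ 0.01300.
Coefficient of coincidence = 0.01300/0.02166 ≈ 0.60; interference = 1 − 0.60 = 0.40.

0.40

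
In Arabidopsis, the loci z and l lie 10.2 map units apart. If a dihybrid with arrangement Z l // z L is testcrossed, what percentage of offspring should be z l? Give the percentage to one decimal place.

5.1%

A map distance of 10.2 map units corresponds to a recombination frequency of 0.102.
The F1 is Z l / z L, so z l is a recombinant gamete class with expected frequency r/2 = 0.102/2 = 0.0510.
That is 0.0510 = 5.1% of the progeny.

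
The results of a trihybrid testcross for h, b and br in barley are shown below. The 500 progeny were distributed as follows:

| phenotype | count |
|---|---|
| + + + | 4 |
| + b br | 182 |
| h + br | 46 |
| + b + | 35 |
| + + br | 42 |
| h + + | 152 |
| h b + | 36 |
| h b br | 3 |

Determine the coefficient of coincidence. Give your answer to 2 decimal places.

The two most frequent reciprocal classes, h + + and + b br, are the parental types, so the F1 was h + + / + b br.
The two rarest classes, + + + and h b br, are the double crossovers. Comparing them with the parentals, only the h allele has switched, so h is the middle locus and the order is b – h – br.
b–h: (78 + 7)/500 = 0.1700; h–br: (81 + 7)/500 = 0.1760.
Expected DCO frequency = 0.1700 × 0.1760 ≈ 0.02992; observed = 7/500 ≈ 0.01400.
Coefficient of coincidence = 0.01400/0.02992 ≈ 0.47.

0.47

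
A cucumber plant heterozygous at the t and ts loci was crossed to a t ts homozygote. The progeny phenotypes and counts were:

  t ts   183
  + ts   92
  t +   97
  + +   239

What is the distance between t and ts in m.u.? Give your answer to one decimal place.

30.9 m.u.

The two most frequent classes, + + (239) and t ts (183), are the parental types, so the F1 was + + / t ts.
The recombinant classes are + ts and t +: 92 + 97 = 189.
Recombination frequency = 189/611 = 0.3093 ≈ 30.9%, i.e. 30.9 m.u.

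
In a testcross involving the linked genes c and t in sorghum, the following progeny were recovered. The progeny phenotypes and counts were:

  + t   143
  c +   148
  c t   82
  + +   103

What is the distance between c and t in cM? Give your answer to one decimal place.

38.9 cM

The two most frequent classes, + t (143) and c + (148), are the parental types, so the F1 was + t / c +.
The recombinant classes are + + and c t: 103 + 82 = 185.
Recombination frequency = 185/476 = 0.3887 ≈ 38.9%, i.e. 38.9 cM.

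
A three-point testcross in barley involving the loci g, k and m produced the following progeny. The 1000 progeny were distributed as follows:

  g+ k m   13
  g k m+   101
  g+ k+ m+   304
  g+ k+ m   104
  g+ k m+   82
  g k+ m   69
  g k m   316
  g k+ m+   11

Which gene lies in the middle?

g

The two most frequent reciprocal classes, g k m and g+ k+ m+, are the parental types, so the F1 was g k m / g+ k+ m+.
The two rarest classes, g+ k m and g k+ m+, are the double crossovers. Comparing them with the parentals, only the g allele has switched, so g is the middle locus and the order is k – g – m.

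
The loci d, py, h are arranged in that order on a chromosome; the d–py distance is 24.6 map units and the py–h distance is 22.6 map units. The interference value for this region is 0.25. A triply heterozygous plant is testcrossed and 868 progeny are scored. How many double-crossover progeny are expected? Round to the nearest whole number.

Map distances give recombination frequencies of 0.246 and 0.226 for the two intervals.
With interference 0.25 (so coincidence = 0.75), expected double-crossover frequency = 0.246 × 0.226 × 0.75 = 0.04170.
Expected number = 0.04170 × 868 = 36.19 ≈ 36.

36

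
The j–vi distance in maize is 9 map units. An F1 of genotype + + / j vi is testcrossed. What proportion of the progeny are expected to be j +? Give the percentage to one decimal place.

4.5%

A map distance of 9 map units corresponds to a recombination frequency of 0.090.
The F1 is + + / j vi, so j + is a recombinant gamete class with expected frequency r/2 = 0.090/2 = 0.0450.
That is 0.0450 = 4.5% of the progeny.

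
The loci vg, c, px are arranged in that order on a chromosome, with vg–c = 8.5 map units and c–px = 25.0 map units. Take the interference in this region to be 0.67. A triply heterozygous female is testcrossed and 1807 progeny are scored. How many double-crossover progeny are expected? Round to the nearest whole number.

13

Map distances give recombination frequencies of 0.085 and 0.250 for the two intervals.
With interference 0.67 (so coincidence = 0.33), expected double-crossover frequency = 0.085 × 0.250 × 0.33 = 0.00701.
Expected number = 0.00701 × 1807 = 12.67 ≈ 13.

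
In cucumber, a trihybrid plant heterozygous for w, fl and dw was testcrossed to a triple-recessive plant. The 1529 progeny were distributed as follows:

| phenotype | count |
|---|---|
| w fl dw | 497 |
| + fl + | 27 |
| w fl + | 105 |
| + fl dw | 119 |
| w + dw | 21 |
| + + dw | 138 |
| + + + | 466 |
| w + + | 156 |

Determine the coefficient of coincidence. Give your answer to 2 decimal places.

0.78

The two most frequent reciprocal classes, w fl dw and + + +, are the parental types, so the F1 was w fl dw / + + +.
The two rarest classes, w + dw and + fl +, are the double crossovers. Comparing them with the parentals, only the fl allele has switched, so fl is the middle locus and the order is dw – fl – w.
dw–fl: (243 + 48)/1529 = 0.1903; fl–w: (275 + 48)/1529 = 0.2112.
Expected DCO frequency = 0.1903 × 0.2112 ≈ 0.04019; observed = 48/1529 ≈ 0.03139.
Coefficient of coincidence = 0.03139/0.04019 ≈ 0.78.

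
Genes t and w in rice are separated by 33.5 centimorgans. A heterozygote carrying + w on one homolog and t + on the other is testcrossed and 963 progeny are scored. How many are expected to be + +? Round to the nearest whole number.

A map distance of 33.5 centimorgans corresponds to a recombination frequency of 0.335.
The F1 is + w / t +, so + + is a recombinant gamete class with expected frequency r/2 = 0.335/2 = 0.1675.
Expected number = 0.1675 × 963 = 161.30 ≈ 161.

161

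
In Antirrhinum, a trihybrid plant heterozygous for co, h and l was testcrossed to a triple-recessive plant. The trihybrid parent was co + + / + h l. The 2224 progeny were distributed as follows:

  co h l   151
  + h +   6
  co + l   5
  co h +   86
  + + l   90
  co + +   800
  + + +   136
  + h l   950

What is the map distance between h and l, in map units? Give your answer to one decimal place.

The two rarest classes, co + l and + h +, are the double crossovers. Comparing them with the parentals, only the l allele has switched, so l is the middle locus and the order is co – l – h.
Crossovers in the l–h interval produce the single-crossover classes co h + and + + l (86 + 90 = 176) plus the double crossovers (11).
RF(l–h) = (176 + 11) / 2224 = 187/2224 = 0.0841 → 8.4 map units.

8.4 map units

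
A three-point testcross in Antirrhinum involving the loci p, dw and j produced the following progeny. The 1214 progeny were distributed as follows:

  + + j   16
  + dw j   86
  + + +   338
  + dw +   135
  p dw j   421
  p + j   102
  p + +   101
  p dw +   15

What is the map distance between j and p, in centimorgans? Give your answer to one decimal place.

18.0 centimorgans

The two most frequent reciprocal classes, p dw j and + + +, are the parental types, so the F1 was p dw j / + + +.
The two rarest classes, p dw + and + + j, are the double crossovers. Comparing them with the parentals, only the j allele has switched, so j is the middle locus and the order is p – j – dw.
Crossovers in the p–j interval produce the single-crossover classes + dw j and p + + (86 + 101 = 187) plus the double crossovers (31).
RF(p–j) = (187 + 31) / 1214 = 218/1214 = 0.1796 → 18.0 centimorgans.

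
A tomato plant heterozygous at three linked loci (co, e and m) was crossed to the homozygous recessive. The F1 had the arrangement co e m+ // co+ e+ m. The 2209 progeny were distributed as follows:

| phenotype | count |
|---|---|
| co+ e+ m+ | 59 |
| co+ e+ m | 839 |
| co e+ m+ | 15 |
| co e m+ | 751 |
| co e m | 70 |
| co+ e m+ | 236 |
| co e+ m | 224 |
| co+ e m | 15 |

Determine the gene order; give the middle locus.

The two rarest classes, co e+ m+ and co+ e m, are the double crossovers. Comparing them with the parentals, only the e allele has switched, so e is the middle locus and the order is m – e – co.

e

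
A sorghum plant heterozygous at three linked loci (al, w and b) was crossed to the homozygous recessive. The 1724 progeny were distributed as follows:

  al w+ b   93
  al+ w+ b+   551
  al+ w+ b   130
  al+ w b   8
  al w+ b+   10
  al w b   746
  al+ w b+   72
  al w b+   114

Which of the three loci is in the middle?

The two most frequent reciprocal classes, al+ w+ b+ and al w b, are the parental types, so the F1 was al+ w+ b+ / al w b.
The two rarest classes, al w+ b+ and al+ w b, are the double crossovers. Comparing them with the parentals, only the al allele has switched, so al is the middle locus and the order is b – al – w.

al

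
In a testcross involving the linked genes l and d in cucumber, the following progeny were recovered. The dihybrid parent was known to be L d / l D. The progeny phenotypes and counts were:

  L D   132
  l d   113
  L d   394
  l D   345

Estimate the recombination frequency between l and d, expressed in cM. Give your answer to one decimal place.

24.9 cM

The recombinant classes are L D and l d: 132 + 113 = 245.
Recombination frequency = 245/984 = 0.2490 ≈ 24.9%, i.e. 24.9 cM.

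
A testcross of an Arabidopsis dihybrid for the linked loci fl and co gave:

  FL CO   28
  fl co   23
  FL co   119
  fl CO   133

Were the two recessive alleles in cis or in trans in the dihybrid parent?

The two most frequent classes are FL co (119) and fl CO (133); these are the parental (non-recombinant) types.
So the F1 carried FL co on one chromosome and fl CO on the other — the recessive alleles are on opposite chromosomes (trans / repulsion).

trans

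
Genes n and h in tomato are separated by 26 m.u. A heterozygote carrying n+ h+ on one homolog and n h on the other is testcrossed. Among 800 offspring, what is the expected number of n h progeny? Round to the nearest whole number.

A map distance of 26 m.u. corresponds to a recombination frequency of 0.260.
The F1 is n+ h+ / n h, so n h is a parental gamete class with expected frequency (1 − r)/2 = 0.740/2 = 0.3700.
Expected number = 0.3700 × 800 = 296.00 ≈ 296.

296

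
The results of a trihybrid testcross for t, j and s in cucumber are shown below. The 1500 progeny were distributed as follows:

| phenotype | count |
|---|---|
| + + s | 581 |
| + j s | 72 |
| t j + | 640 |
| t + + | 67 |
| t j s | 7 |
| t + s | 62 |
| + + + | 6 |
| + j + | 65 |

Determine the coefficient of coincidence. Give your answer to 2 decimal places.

The two most frequent reciprocal classes, + + s and t j +, are the parental types, so the F1 was + + s / t j +.
The two rarest classes, + + + and t j s, are the double crossovers. Comparing them with the parentals, only the s allele has switched, so s is the middle locus and the order is j – s – t.
j–s: (139 + 13)/1500 = 0.1013; s–t: (127 + 13)/1500 = 0.0933.
Expected DCO frequency = 0.1013 × 0.0933 ≈ 0.00945; observed = 13/1500 ≈ 0.00867.
Coefficient of coincidence = 0.00867/0.00945 ≈ 0.92.

0.92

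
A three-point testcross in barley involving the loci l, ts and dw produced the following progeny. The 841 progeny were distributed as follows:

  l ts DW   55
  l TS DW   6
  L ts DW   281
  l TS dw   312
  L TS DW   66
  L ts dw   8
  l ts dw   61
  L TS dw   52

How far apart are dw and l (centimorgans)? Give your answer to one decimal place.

The two most frequent reciprocal classes, L ts DW and l TS dw, are the parental types, so the F1 was L ts DW / l TS dw.
The two rarest classes, L ts dw and l TS DW, are the double crossovers. Comparing them with the parentals, only the dw allele has switched, so dw is the middle locus and the order is l – dw – ts.
Crossovers in the l–dw interval produce the single-crossover classes l ts DW and L TS dw (55 + 52 = 107) plus the double crossovers (14).
RF(l–dw) = (107 + 14) / 841 = 121/841 = 0.1439 → 14.4 centimorgans.

14.4 centimorgans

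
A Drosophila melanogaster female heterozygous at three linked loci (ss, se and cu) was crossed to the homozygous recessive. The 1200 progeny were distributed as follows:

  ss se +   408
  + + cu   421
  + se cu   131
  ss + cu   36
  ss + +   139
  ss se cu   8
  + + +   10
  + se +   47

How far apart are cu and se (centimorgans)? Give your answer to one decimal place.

24.0 centimorgans

The two most frequent reciprocal classes, + + cu and ss se +, are the parental types, so the F1 was + + cu / ss se +.
The two rarest classes, + + + and ss se cu, are the double crossovers. Comparing them with the parentals, only the cu allele has switched, so cu is the middle locus and the order is ss – cu – se.
Crossovers in the cu–se interval produce the single-crossover classes + se cu and ss + + (131 + 139 = 270) plus the double crossovers (18).
RF(cu–se) = (270 + 18) / 1200 = 288/1200 = 0.2400 → 24.0 centimorgans.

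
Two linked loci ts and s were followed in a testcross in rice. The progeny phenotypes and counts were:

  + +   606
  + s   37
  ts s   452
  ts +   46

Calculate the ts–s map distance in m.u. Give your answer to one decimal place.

The two most frequent classes, + + (606) and ts s (452), are the parental types, so the F1 was + + / ts s.
The recombinant classes are + s and ts +: 37 + 46 = 83.
Recombination frequency = 83/1141 = 0.0727 ≈ 7.3%, i.e. 7.3 m.u.

7.3 m.u.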